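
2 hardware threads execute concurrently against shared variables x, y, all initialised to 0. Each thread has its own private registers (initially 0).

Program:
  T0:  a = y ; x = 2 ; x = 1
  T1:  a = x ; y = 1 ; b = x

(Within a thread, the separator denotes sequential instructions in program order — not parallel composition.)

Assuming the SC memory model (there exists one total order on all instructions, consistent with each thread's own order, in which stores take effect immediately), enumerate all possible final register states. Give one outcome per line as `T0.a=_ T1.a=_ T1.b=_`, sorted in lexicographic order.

T0.a=0 T1.a=0 T1.b=0
T0.a=0 T1.a=0 T1.b=1
T0.a=0 T1.a=0 T1.b=2
T0.a=0 T1.a=1 T1.b=1
T0.a=0 T1.a=2 T1.b=1
T0.a=0 T1.a=2 T1.b=2
T0.a=1 T1.a=0 T1.b=0
T0.a=1 T1.a=0 T1.b=1
T0.a=1 T1.a=0 T1.b=2

outcome vector order: (T0.a,T1.a,T1.b)
|SC outcomes| = 9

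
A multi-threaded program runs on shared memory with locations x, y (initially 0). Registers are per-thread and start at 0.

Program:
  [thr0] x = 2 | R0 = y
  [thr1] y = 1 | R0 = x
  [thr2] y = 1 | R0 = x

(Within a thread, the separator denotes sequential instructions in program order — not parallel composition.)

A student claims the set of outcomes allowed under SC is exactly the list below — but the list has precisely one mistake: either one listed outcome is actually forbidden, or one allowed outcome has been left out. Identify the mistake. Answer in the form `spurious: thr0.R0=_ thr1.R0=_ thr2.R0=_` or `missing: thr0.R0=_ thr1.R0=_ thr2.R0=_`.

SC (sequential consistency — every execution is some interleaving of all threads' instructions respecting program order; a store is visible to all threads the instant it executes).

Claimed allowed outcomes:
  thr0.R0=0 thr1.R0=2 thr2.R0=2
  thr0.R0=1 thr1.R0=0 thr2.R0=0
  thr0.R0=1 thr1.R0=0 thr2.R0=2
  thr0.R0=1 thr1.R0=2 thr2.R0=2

outcome vector order: (thr0.R0,thr1.R0,thr2.R0)
SC: 5 outcomes — {0/2/2 1/0/0 1/0/2 1/2/0 1/2/2}
SC∖claimed = {1/2/0}

missing: thr0.R0=1 thr1.R0=2 thr2.R0=0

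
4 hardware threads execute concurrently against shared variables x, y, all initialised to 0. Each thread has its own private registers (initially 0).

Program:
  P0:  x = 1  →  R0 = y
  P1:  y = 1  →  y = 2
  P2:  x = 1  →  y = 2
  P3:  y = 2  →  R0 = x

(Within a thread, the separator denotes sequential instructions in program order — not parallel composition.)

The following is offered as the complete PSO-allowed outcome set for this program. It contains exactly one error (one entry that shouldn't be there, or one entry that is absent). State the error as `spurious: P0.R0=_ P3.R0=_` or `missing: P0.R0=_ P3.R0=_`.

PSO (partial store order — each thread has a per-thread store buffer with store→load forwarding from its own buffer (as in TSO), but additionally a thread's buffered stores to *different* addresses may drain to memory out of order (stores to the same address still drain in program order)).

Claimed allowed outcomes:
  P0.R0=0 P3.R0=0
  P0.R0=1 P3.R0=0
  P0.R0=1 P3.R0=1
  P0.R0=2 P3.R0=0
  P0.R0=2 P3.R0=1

outcome vector order: (P0.R0,P3.R0)
[PSO] allowed = {00; 01; 10; 11; 20; 21}
PSO∖claimed = {01}

missing: P0.R0=0 P3.R0=1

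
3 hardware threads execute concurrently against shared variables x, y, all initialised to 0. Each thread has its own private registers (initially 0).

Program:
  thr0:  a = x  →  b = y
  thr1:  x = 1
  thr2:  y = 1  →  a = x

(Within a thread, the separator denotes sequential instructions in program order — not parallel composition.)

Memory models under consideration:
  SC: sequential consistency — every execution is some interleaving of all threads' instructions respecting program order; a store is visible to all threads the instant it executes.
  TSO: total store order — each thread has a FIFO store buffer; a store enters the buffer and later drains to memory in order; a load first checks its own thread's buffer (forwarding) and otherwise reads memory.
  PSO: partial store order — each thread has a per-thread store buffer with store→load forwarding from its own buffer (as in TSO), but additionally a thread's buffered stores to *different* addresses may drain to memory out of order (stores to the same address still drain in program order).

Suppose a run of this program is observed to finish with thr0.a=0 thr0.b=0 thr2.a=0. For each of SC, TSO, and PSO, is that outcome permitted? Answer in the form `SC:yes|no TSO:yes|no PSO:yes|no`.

outcome vector order: (thr0.a,thr0.b,thr2.a)
[SC] allowed = {000, 001, 010, 011, 101, 110, 111}
[TSO] allowed = {000, 001, 010, 011, 100, 101, 110, 111}
[PSO] allowed = {000, 001, 010, 011, 100, 101, 110, 111}
target 000 ∈ {SC,TSO,PSO}

SC:yes TSO:yes PSO:yes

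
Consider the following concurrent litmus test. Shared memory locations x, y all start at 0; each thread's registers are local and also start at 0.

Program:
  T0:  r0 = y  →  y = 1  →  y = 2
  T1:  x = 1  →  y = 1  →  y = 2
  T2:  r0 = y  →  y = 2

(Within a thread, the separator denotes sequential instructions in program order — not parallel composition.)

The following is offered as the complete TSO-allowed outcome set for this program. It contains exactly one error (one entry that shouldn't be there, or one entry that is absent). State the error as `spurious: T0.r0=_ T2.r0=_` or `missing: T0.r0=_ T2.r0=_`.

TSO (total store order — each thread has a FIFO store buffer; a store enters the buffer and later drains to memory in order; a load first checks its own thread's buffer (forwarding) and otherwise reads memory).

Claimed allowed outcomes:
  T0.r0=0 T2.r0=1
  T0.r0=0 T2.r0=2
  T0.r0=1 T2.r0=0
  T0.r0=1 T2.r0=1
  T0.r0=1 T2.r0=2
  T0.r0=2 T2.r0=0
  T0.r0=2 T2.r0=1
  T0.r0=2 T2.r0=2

outcome vector order: (T0.r0,T2.r0)
[TSO] allowed = {0/0; 0/1; 0/2; 1/0; 1/1; 1/2; 2/0; 2/1; 2/2}
TSO∖claimed = {0/0}

missing: T0.r0=0 T2.r0=0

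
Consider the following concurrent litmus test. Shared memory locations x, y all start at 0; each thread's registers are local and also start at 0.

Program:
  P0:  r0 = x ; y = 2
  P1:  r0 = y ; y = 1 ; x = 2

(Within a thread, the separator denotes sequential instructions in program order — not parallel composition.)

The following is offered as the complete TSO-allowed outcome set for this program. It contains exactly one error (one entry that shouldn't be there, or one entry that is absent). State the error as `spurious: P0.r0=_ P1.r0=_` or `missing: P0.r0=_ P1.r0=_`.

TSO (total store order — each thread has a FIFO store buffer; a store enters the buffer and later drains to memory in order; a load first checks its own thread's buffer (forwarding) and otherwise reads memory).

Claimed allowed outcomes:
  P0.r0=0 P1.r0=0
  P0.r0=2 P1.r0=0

missing: P0.r0=0 P1.r0=2

outcome vector order: (P0.r0,P1.r0)
[TSO] allowed = {00; 02; 20}
TSO∖claimed = {02}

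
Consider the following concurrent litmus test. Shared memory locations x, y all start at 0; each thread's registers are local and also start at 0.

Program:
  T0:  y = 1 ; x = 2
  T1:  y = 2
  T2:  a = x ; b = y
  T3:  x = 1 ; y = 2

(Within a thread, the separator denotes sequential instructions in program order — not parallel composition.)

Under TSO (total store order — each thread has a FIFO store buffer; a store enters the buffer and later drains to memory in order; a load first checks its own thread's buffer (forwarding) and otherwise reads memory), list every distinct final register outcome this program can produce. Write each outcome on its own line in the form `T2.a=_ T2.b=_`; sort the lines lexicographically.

outcome vector order: (T2.a,T2.b)
|TSO outcomes| = 8

T2.a=0 T2.b=0
T2.a=0 T2.b=1
T2.a=0 T2.b=2
T2.a=1 T2.b=0
T2.a=1 T2.b=1
T2.a=1 T2.b=2
T2.a=2 T2.b=1
T2.a=2 T2.b=2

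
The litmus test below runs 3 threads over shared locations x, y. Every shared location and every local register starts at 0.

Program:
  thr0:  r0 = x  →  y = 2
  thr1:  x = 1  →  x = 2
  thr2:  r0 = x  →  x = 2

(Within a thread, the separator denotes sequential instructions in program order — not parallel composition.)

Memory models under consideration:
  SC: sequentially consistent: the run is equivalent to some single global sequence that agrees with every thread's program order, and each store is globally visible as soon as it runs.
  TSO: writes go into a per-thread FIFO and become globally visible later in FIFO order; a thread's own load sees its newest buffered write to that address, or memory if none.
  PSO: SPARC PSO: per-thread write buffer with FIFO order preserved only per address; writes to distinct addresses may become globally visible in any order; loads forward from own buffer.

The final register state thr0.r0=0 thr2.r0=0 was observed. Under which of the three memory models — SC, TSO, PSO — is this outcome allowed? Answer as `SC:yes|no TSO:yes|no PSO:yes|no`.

SC:yes TSO:yes PSO:yes

outcome vector order: (thr0.r0,thr2.r0)
under SC → (0,0), (0,1), (0,2), (1,0), (1,1), (1,2), (2,0), (2,1), (2,2)
under TSO → (0,0), (0,1), (0,2), (1,0), (1,1), (1,2), (2,0), (2,1), (2,2)
under PSO → (0,0), (0,1), (0,2), (1,0), (1,1), (1,2), (2,0), (2,1), (2,2)
target (0,0) ∈ {SC,TSO,PSO}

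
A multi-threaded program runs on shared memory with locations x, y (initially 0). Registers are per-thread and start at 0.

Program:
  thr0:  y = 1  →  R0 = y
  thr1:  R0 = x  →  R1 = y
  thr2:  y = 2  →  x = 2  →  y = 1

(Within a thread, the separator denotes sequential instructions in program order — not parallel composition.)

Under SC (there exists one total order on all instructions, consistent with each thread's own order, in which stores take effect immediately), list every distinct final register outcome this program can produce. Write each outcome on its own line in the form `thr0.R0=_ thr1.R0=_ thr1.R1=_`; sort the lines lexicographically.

outcome vector order: (thr0.R0,thr1.R0,thr1.R1)
|SC outcomes| = 10

thr0.R0=1 thr1.R0=0 thr1.R1=0
thr0.R0=1 thr1.R0=0 thr1.R1=1
thr0.R0=1 thr1.R0=0 thr1.R1=2
thr0.R0=1 thr1.R0=2 thr1.R1=1
thr0.R0=1 thr1.R0=2 thr1.R1=2
thr0.R0=2 thr1.R0=0 thr1.R1=0
thr0.R0=2 thr1.R0=0 thr1.R1=1
thr0.R0=2 thr1.R0=0 thr1.R1=2
thr0.R0=2 thr1.R0=2 thr1.R1=1
thr0.R0=2 thr1.R0=2 thr1.R1=2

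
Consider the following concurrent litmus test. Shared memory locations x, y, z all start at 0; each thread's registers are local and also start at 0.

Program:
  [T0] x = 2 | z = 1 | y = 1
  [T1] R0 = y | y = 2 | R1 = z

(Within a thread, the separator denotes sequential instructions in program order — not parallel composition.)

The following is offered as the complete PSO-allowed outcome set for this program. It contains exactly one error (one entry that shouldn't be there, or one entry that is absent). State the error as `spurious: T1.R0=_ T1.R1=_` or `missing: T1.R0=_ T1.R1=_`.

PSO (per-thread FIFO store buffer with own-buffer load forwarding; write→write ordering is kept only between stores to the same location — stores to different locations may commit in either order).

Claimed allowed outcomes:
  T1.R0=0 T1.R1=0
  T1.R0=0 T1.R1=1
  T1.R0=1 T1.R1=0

missing: T1.R0=1 T1.R1=1

outcome vector order: (T1.R0,T1.R1)
under PSO → <0 0>, <0 1>, <1 0>, <1 1>
PSO∖claimed = {<1 1>}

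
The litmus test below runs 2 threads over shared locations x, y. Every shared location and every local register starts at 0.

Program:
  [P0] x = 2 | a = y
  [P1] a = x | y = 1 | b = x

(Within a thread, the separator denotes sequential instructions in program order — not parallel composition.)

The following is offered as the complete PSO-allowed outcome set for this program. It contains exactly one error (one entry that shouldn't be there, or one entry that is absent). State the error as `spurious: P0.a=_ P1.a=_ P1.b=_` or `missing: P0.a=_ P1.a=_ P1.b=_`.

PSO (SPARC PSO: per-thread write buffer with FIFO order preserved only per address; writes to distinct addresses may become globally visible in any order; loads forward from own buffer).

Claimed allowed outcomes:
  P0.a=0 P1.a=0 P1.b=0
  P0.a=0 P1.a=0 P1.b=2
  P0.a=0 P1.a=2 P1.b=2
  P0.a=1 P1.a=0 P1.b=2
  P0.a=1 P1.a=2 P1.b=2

outcome vector order: (P0.a,P1.a,P1.b)
PSO: 6 outcomes — {(0,0,0), (0,0,2), (0,2,2), (1,0,0), (1,0,2), (1,2,2)}
PSO∖claimed = {(1,0,0)}

missing: P0.a=1 P1.a=0 P1.b=0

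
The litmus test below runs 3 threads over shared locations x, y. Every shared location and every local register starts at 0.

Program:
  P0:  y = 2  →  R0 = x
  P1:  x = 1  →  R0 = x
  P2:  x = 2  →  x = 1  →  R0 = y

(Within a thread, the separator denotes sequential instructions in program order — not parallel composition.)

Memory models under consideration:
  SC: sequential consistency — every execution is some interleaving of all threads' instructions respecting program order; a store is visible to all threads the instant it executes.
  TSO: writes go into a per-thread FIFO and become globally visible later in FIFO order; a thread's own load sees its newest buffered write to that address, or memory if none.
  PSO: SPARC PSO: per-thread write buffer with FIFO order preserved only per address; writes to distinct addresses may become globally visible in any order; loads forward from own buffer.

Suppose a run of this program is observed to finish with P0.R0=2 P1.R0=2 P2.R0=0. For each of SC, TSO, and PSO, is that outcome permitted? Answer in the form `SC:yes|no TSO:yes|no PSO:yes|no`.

outcome vector order: (P0.R0,P1.R0,P2.R0)
under SC → <0 1 2>; <0 2 2>; <1 1 0>; <1 1 2>; <1 2 0>; <1 2 2>; <2 1 2>; <2 2 2>
under TSO → <0 1 0>; <0 1 2>; <0 2 0>; <0 2 2>; <1 1 0>; <1 1 2>; <1 2 0>; <1 2 2>; <2 1 0>; <2 1 2>; <2 2 0>; <2 2 2>
under PSO → <0 1 0>; <0 1 2>; <0 2 0>; <0 2 2>; <1 1 0>; <1 1 2>; <1 2 0>; <1 2 2>; <2 1 0>; <2 1 2>; <2 2 0>; <2 2 2>
target <2 2 0> ∈ {TSO,PSO}

SC:no TSO:yes PSO:yes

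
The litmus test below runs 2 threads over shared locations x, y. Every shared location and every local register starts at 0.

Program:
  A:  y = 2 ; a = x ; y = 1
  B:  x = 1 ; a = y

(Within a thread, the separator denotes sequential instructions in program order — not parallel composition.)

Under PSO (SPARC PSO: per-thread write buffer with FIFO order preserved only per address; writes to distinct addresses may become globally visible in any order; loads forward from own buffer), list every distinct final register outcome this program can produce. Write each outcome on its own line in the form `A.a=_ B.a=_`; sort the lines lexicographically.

outcome vector order: (A.a,B.a)
|PSO outcomes| = 6

A.a=0 B.a=0
A.a=0 B.a=1
A.a=0 B.a=2
A.a=1 B.a=0
A.a=1 B.a=1
A.a=1 B.a=2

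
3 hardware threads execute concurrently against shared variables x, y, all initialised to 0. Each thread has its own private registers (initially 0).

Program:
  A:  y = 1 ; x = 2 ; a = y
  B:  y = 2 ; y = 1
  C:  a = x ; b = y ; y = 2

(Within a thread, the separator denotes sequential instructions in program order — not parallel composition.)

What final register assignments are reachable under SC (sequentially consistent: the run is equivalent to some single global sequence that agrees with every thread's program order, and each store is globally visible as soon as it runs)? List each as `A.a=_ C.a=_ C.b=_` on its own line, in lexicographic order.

outcome vector order: (A.a,C.a,C.b)
|SC outcomes| = 10

A.a=1 C.a=0 C.b=0
A.a=1 C.a=0 C.b=1
A.a=1 C.a=0 C.b=2
A.a=1 C.a=2 C.b=1
A.a=1 C.a=2 C.b=2
A.a=2 C.a=0 C.b=0
A.a=2 C.a=0 C.b=1
A.a=2 C.a=0 C.b=2
A.a=2 C.a=2 C.b=1
A.a=2 C.a=2 C.b=2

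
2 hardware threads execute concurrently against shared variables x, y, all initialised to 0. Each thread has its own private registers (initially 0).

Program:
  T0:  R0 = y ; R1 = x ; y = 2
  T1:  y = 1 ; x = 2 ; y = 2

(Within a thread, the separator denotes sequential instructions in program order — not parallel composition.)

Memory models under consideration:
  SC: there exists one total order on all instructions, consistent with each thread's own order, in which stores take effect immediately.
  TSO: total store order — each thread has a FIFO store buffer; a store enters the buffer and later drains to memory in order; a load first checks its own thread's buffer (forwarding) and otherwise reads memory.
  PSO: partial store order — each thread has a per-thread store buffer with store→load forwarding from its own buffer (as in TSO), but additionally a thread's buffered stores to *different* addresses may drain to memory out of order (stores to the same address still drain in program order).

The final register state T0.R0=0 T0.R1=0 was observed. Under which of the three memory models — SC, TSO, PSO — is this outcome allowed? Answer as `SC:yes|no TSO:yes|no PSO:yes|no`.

outcome vector order: (T0.R0,T0.R1)
[SC] allowed = {0/0, 0/2, 1/0, 1/2, 2/2}
[TSO] allowed = {0/0, 0/2, 1/0, 1/2, 2/2}
[PSO] allowed = {0/0, 0/2, 1/0, 1/2, 2/0, 2/2}
target 0/0 ∈ {SC,TSO,PSO}

SC:yes TSO:yes PSO:yes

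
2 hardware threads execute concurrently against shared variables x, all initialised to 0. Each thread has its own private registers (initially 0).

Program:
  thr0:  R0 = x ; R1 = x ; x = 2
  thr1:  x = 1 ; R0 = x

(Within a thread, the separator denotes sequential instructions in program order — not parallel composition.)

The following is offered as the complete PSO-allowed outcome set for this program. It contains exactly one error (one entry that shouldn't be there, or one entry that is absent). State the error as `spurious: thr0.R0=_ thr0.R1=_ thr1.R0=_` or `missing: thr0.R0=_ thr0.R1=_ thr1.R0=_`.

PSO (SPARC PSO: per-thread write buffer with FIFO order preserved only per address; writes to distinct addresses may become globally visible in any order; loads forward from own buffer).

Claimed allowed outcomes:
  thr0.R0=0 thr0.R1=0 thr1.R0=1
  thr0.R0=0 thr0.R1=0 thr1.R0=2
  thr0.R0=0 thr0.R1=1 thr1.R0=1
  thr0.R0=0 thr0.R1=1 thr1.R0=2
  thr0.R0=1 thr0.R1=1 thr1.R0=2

missing: thr0.R0=1 thr0.R1=1 thr1.R0=1

outcome vector order: (thr0.R0,thr0.R1,thr1.R0)
[PSO] allowed = {(0,0,1) (0,0,2) (0,1,1) (0,1,2) (1,1,1) (1,1,2)}
PSO∖claimed = {(1,1,1)}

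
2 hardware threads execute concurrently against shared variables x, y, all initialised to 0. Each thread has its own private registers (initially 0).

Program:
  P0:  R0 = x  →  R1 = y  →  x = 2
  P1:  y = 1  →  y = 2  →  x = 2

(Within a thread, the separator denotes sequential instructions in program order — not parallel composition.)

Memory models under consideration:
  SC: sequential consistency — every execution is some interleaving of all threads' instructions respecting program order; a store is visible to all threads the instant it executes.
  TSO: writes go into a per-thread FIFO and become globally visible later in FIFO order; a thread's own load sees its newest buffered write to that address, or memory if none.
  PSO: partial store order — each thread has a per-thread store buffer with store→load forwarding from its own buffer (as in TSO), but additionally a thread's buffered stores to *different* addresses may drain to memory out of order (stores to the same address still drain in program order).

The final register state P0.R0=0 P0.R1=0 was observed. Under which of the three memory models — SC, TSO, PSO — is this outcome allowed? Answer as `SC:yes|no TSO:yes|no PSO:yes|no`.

SC:yes TSO:yes PSO:yes

outcome vector order: (P0.R0,P0.R1)
SC: 4 outcomes — {<0 0>; <0 1>; <0 2>; <2 2>}
TSO: 4 outcomes — {<0 0>; <0 1>; <0 2>; <2 2>}
PSO: 6 outcomes — {<0 0>; <0 1>; <0 2>; <2 0>; <2 1>; <2 2>}
target <0 0> ∈ {SC,TSO,PSO}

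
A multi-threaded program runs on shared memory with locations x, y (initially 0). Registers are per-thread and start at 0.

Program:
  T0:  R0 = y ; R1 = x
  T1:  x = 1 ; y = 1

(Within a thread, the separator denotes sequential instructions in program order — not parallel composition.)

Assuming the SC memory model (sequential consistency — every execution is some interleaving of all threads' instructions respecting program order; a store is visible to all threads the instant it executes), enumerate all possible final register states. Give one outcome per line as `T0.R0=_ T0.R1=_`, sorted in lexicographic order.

outcome vector order: (T0.R0,T0.R1)
|SC outcomes| = 3

T0.R0=0 T0.R1=0
T0.R0=0 T0.R1=1
T0.R0=1 T0.R1=1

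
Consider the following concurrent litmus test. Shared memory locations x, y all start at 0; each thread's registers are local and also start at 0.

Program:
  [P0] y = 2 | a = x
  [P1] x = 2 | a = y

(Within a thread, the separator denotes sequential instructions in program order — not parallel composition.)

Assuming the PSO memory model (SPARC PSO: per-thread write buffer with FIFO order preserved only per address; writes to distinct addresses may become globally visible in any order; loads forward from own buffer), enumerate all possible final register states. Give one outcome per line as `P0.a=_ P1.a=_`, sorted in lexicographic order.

P0.a=0 P1.a=0
P0.a=0 P1.a=2
P0.a=2 P1.a=0
P0.a=2 P1.a=2

outcome vector order: (P0.a,P1.a)
|PSO outcomes| = 4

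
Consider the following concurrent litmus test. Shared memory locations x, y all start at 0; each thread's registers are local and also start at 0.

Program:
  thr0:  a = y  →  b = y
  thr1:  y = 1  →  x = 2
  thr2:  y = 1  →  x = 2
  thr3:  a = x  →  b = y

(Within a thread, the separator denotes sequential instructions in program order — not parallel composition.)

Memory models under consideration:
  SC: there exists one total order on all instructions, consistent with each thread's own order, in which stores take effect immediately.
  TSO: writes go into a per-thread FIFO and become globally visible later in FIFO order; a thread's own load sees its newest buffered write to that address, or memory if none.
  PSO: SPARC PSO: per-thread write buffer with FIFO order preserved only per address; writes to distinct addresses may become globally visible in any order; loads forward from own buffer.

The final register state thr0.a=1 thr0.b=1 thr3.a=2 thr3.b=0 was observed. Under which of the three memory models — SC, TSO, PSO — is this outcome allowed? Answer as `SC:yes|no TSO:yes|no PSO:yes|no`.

outcome vector order: (thr0.a,thr0.b,thr3.a,thr3.b)
[SC] allowed = {0000 0001 0021 0100 0101 0121 1100 1101 1121}
[TSO] allowed = {0000 0001 0021 0100 0101 0121 1100 1101 1121}
[PSO] allowed = {0000 0001 0020 0021 0100 0101 0120 0121 1100 1101 1120 1121}
target 1120 ∈ {PSO}

SC:no TSO:no PSO:yes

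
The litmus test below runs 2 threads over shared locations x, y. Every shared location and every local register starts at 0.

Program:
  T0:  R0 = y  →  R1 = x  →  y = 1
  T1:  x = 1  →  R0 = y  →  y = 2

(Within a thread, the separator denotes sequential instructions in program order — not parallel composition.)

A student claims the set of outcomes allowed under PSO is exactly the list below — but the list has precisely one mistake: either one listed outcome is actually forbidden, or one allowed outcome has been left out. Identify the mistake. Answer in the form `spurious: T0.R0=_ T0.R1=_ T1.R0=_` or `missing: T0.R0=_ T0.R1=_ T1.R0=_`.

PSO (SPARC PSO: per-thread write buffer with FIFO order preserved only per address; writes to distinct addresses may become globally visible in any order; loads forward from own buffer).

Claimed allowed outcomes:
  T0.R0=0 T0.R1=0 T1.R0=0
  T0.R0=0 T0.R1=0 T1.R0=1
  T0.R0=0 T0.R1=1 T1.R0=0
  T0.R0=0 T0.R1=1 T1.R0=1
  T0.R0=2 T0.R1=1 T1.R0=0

missing: T0.R0=2 T0.R1=0 T1.R0=0

outcome vector order: (T0.R0,T0.R1,T1.R0)
PSO: 6 outcomes — {(0,0,0); (0,0,1); (0,1,0); (0,1,1); (2,0,0); (2,1,0)}
PSO∖claimed = {(2,0,0)}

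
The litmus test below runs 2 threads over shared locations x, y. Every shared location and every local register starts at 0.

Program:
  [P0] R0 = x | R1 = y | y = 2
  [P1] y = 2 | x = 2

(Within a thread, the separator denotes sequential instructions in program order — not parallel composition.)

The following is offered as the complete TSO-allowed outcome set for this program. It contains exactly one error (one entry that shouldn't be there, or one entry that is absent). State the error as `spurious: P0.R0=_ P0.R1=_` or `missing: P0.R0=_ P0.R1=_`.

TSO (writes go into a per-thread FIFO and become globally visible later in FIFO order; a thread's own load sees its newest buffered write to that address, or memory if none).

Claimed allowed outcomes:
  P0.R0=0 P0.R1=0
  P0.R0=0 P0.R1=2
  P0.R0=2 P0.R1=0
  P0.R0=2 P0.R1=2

outcome vector order: (P0.R0,P0.R1)
[TSO] allowed = {00 02 22}
claimed∖TSO = {20}

spurious: P0.R0=2 P0.R1=0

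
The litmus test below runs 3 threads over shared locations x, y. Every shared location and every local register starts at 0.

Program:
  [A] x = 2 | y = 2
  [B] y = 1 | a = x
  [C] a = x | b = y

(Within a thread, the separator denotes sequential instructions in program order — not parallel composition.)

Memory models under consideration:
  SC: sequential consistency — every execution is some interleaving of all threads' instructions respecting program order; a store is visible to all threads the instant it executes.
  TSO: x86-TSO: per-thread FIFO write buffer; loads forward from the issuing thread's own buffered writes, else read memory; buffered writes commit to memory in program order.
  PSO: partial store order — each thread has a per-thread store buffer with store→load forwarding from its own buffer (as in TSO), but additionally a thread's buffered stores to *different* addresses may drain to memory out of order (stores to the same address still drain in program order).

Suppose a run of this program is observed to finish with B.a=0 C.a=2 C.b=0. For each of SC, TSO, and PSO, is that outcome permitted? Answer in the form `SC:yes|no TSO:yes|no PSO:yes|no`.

outcome vector order: (B.a,C.a,C.b)
SC (11): <0 0 0>; <0 0 1>; <0 0 2>; <0 2 1>; <0 2 2>; <2 0 0>; <2 0 1>; <2 0 2>; <2 2 0>; <2 2 1>; <2 2 2>
TSO (12): <0 0 0>; <0 0 1>; <0 0 2>; <0 2 0>; <0 2 1>; <0 2 2>; <2 0 0>; <2 0 1>; <2 0 2>; <2 2 0>; <2 2 1>; <2 2 2>
PSO (12): <0 0 0>; <0 0 1>; <0 0 2>; <0 2 0>; <0 2 1>; <0 2 2>; <2 0 0>; <2 0 1>; <2 0 2>; <2 2 0>; <2 2 1>; <2 2 2>
target <0 2 0> ∈ {TSO,PSO}

SC:no TSO:yes PSO:yes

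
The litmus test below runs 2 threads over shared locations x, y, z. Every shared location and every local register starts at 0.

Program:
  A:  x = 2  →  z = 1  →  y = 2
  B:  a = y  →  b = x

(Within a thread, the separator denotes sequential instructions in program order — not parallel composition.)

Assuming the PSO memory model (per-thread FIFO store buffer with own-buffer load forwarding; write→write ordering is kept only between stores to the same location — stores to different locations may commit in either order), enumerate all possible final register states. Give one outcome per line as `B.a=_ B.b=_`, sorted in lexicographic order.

B.a=0 B.b=0
B.a=0 B.b=2
B.a=2 B.b=0
B.a=2 B.b=2

outcome vector order: (B.a,B.b)
|PSO outcomes| = 4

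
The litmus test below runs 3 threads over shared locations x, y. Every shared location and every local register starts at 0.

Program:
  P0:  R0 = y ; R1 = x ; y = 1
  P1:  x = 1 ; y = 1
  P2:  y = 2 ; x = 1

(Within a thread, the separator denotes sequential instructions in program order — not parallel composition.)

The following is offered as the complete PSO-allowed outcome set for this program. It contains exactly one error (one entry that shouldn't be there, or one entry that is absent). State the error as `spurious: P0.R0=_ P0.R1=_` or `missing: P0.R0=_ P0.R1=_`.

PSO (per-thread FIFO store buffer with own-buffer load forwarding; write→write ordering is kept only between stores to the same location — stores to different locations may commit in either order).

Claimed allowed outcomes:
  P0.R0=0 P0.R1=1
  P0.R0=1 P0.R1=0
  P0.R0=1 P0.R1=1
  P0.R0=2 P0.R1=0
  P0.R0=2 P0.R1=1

outcome vector order: (P0.R0,P0.R1)
[PSO] allowed = {00 01 10 11 20 21}
PSO∖claimed = {00}

missing: P0.R0=0 P0.R1=0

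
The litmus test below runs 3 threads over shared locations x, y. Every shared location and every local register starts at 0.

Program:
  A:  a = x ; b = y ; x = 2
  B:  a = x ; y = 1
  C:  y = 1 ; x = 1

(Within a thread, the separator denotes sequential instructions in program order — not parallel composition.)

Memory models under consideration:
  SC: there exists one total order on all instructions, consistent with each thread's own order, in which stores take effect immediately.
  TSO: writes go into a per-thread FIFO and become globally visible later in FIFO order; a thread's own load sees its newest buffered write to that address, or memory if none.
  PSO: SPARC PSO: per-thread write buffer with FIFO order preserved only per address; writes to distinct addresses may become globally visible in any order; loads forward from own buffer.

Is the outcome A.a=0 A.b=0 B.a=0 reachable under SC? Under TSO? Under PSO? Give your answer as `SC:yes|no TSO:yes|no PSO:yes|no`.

SC:yes TSO:yes PSO:yes

outcome vector order: (A.a,A.b,B.a)
under SC → 000 001 002 010 011 012 110 111 112
under TSO → 000 001 002 010 011 012 110 111 112
under PSO → 000 001 002 010 011 012 100 101 102 110 111 112
target 000 ∈ {SC,TSO,PSO}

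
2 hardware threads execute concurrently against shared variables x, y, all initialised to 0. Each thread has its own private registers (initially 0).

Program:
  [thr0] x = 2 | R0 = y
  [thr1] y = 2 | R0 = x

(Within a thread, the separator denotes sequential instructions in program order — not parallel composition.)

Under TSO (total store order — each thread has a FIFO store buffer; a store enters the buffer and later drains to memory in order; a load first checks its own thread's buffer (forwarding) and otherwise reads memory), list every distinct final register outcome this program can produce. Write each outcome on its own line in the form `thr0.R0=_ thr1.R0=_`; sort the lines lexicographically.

outcome vector order: (thr0.R0,thr1.R0)
|TSO outcomes| = 4

thr0.R0=0 thr1.R0=0
thr0.R0=0 thr1.R0=2
thr0.R0=2 thr1.R0=0
thr0.R0=2 thr1.R0=2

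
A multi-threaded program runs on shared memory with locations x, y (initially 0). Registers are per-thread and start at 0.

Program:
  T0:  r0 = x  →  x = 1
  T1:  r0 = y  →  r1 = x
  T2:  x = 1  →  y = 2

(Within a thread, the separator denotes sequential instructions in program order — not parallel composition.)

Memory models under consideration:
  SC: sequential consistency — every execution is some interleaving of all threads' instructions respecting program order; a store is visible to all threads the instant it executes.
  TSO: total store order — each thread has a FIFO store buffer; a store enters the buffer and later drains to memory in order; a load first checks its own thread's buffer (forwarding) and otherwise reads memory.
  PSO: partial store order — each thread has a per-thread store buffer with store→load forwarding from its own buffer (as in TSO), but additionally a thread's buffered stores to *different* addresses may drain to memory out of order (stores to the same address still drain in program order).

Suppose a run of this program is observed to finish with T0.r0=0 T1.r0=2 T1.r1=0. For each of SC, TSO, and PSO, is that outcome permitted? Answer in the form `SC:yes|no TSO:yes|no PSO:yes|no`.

outcome vector order: (T0.r0,T1.r0,T1.r1)
SC (6): 0/0/0; 0/0/1; 0/2/1; 1/0/0; 1/0/1; 1/2/1
TSO (6): 0/0/0; 0/0/1; 0/2/1; 1/0/0; 1/0/1; 1/2/1
PSO (8): 0/0/0; 0/0/1; 0/2/0; 0/2/1; 1/0/0; 1/0/1; 1/2/0; 1/2/1
target 0/2/0 ∈ {PSO}

SC:no TSO:no PSO:yes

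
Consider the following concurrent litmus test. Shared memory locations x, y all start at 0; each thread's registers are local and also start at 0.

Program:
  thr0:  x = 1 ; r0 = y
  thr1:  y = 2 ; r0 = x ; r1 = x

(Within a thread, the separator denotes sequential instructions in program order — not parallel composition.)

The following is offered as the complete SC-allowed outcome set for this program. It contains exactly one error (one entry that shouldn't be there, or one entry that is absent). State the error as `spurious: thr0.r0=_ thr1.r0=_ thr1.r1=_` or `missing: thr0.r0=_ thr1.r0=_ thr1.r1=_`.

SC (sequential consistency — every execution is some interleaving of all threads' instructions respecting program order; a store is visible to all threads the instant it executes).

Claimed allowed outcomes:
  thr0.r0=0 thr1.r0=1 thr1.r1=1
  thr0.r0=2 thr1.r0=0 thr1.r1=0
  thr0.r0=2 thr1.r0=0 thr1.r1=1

outcome vector order: (thr0.r0,thr1.r0,thr1.r1)
SC: 4 outcomes — {<0 1 1>, <2 0 0>, <2 0 1>, <2 1 1>}
SC∖claimed = {<2 1 1>}

missing: thr0.r0=2 thr1.r0=1 thr1.r1=1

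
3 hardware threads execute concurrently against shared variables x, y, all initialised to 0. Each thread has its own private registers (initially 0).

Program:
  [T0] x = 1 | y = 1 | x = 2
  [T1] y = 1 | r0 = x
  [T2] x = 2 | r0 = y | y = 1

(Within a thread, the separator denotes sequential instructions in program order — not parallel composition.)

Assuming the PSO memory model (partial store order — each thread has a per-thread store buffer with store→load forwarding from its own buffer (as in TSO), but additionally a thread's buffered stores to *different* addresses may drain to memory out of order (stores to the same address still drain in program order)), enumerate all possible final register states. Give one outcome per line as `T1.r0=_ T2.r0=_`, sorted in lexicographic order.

outcome vector order: (T1.r0,T2.r0)
|PSO outcomes| = 6

T1.r0=0 T2.r0=0
T1.r0=0 T2.r0=1
T1.r0=1 T2.r0=0
T1.r0=1 T2.r0=1
T1.r0=2 T2.r0=0
T1.r0=2 T2.r0=1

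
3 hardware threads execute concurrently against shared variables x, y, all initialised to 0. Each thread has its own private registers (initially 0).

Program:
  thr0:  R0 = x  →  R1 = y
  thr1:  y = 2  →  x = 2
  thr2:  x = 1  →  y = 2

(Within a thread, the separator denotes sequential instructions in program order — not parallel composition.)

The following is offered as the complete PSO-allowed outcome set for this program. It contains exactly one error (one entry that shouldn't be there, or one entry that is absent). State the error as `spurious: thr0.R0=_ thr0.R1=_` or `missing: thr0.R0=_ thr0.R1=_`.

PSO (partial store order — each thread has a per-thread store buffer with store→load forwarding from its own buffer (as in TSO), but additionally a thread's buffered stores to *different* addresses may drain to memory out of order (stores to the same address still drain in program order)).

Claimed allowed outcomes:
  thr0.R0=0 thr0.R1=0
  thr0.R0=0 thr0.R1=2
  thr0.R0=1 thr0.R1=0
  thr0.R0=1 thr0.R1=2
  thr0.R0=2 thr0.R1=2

missing: thr0.R0=2 thr0.R1=0

outcome vector order: (thr0.R0,thr0.R1)
under PSO → <0 0> <0 2> <1 0> <1 2> <2 0> <2 2>
PSO∖claimed = {<2 0>}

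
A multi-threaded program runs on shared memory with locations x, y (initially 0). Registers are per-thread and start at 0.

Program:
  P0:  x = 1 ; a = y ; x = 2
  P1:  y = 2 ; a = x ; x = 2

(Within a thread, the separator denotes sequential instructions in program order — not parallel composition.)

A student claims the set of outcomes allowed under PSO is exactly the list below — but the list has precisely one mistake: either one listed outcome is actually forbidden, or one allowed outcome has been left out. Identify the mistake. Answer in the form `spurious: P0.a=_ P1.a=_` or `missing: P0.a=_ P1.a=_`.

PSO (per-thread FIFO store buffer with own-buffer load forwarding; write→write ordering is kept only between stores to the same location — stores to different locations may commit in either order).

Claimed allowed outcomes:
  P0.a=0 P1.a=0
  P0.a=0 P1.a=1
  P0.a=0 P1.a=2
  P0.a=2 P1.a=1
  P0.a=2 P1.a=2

missing: P0.a=2 P1.a=0

outcome vector order: (P0.a,P1.a)
[PSO] allowed = {0/0; 0/1; 0/2; 2/0; 2/1; 2/2}
PSO∖claimed = {2/0}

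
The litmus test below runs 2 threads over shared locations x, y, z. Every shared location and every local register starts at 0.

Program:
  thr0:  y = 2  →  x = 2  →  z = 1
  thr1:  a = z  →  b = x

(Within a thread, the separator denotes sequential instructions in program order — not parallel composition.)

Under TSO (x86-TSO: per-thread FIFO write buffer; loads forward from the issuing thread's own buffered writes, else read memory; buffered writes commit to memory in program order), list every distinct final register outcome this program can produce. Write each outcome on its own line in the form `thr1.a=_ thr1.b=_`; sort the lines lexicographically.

thr1.a=0 thr1.b=0
thr1.a=0 thr1.b=2
thr1.a=1 thr1.b=2

outcome vector order: (thr1.a,thr1.b)
|TSO outcomes| = 3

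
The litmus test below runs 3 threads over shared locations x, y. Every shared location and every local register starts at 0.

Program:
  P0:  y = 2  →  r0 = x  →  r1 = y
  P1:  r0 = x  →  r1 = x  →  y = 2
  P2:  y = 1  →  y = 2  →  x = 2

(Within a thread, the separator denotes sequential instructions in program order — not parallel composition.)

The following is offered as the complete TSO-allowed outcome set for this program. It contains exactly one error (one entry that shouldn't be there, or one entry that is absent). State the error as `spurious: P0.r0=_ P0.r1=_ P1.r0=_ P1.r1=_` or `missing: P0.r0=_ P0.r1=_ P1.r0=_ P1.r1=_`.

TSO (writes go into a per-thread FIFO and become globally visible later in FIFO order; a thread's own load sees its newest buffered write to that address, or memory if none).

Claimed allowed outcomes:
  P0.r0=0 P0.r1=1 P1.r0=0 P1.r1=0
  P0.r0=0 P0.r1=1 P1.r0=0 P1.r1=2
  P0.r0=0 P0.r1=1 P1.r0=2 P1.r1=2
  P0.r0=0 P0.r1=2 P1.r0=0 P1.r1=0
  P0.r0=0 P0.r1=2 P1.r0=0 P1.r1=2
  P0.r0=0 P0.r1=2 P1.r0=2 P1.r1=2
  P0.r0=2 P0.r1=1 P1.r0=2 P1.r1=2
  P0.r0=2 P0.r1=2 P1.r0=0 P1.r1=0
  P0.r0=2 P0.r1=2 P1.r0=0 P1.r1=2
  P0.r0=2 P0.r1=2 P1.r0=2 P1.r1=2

outcome vector order: (P0.r0,P0.r1,P1.r0,P1.r1)
TSO (9): 0/1/0/0, 0/1/0/2, 0/1/2/2, 0/2/0/0, 0/2/0/2, 0/2/2/2, 2/2/0/0, 2/2/0/2, 2/2/2/2
claimed∖TSO = {2/1/2/2}

spurious: P0.r0=2 P0.r1=1 P1.r0=2 P1.r1=2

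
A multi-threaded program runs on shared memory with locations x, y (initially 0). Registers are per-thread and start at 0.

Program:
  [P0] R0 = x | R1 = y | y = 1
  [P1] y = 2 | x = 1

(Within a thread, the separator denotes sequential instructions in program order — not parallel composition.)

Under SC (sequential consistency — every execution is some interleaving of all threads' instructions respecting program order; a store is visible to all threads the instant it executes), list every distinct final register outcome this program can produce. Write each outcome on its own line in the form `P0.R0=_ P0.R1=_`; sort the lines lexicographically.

outcome vector order: (P0.R0,P0.R1)
|SC outcomes| = 3

P0.R0=0 P0.R1=0
P0.R0=0 P0.R1=2
P0.R0=1 P0.R1=2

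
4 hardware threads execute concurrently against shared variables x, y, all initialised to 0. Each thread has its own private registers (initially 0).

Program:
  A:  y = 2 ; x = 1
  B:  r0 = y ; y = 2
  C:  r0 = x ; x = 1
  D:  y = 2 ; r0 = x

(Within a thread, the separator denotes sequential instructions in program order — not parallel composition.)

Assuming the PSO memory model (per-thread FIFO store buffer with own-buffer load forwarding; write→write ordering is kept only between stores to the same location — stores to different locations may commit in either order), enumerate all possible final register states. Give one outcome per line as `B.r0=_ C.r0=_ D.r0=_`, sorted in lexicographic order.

outcome vector order: (B.r0,C.r0,D.r0)
|PSO outcomes| = 8

B.r0=0 C.r0=0 D.r0=0
B.r0=0 C.r0=0 D.r0=1
B.r0=0 C.r0=1 D.r0=0
B.r0=0 C.r0=1 D.r0=1
B.r0=2 C.r0=0 D.r0=0
B.r0=2 C.r0=0 D.r0=1
B.r0=2 C.r0=1 D.r0=0
B.r0=2 C.r0=1 D.r0=1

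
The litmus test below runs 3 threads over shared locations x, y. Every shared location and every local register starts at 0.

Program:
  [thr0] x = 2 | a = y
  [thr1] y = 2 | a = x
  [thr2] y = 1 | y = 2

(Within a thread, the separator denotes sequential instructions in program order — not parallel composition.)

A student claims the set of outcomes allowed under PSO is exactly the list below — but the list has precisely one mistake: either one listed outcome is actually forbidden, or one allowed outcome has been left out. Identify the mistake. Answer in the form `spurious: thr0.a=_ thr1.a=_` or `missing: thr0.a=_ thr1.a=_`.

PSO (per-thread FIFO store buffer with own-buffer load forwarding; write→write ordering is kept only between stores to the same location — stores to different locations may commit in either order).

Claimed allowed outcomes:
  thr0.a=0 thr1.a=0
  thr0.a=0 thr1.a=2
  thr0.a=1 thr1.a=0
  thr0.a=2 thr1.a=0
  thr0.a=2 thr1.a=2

outcome vector order: (thr0.a,thr1.a)
under PSO → (0,0) (0,2) (1,0) (1,2) (2,0) (2,2)
PSO∖claimed = {(1,2)}

missing: thr0.a=1 thr1.a=2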